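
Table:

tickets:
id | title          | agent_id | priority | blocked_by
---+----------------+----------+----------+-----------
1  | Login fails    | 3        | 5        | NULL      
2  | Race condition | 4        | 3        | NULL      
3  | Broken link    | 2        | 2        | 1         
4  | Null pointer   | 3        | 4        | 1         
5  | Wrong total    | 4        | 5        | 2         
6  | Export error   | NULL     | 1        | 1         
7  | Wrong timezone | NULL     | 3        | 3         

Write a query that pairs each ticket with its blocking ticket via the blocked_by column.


This is a self-join: tickets is joined to a second copy of itself, matching each row's blocked_by to another row's id. Use LEFT JOIN so rows with blocked_by=NULL are kept.
  - ticket 1 (Login fails): blocked_by=NULL -> NULL
  - ticket 2 (Race condition): blocked_by=NULL -> NULL
  - ticket 3 (Broken link): blocked_by=1 -> Login fails
  - ticket 4 (Null pointer): blocked_by=1 -> Login fails
  - ticket 5 (Wrong total): blocked_by=2 -> Race condition
  - ticket 6 (Export error): blocked_by=1 -> Login fails
  - ticket 7 (Wrong timezone): blocked_by=3 -> Broken link

SQL:
SELECT a.title AS item, b.title AS blocked_by
FROM tickets a
LEFT JOIN tickets b ON a.blocked_by = b.id

Result:
item           | blocked_by    
---------------+---------------
Login fails    | NULL          
Race condition | NULL          
Broken link    | Login fails   
Null pointer   | Login fails   
Wrong total    | Race condition
Export error   | Login fails   
Wrong timezone | Broken link   


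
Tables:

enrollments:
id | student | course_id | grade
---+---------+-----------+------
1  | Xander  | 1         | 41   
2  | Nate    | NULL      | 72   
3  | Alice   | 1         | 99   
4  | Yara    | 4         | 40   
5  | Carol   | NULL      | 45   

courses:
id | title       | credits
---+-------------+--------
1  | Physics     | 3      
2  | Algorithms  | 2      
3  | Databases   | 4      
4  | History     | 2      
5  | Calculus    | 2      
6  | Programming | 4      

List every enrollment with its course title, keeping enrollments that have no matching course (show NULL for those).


LEFT JOIN keeps every row from enrollments (the left table); where course_id has no match in courses, the course columns become NULL. Walk through each enrollment:
  - enrollment 1 (Xander): course_id=1 -> matches Physics
  - enrollment 2 (Nate): course_id=NULL, no match -> kept with NULL
  - enrollment 3 (Alice): course_id=1 -> matches Physics
  - enrollment 4 (Yara): course_id=4 -> matches History
  - enrollment 5 (Carol): course_id=NULL, no match -> kept with NULL
All 5 rows appear; 2 have NULL course.

SQL:
SELECT a.student, b.title AS course
FROM enrollments a
LEFT JOIN courses b ON a.course_id = b.id

Result:
student | course 
--------+--------
Xander  | Physics
Nate    | NULL   
Alice   | Physics
Yara    | History
Carol   | NULL   


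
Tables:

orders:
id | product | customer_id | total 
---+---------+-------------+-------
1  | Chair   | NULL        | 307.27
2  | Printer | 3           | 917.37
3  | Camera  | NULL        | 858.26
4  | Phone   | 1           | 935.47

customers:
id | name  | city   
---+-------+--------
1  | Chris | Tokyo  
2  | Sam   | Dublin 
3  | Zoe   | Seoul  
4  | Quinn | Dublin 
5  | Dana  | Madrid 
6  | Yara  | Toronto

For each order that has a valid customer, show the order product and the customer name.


INNER JOIN keeps only orders rows whose customer_id matches an id in customers. Walk through each order:
  - order 1 (Chair): customer_id=NULL, no match -> dropped
  - order 2 (Printer): customer_id=3 -> matches Zoe
  - order 3 (Camera): customer_id=NULL, no match -> dropped
  - order 4 (Phone): customer_id=1 -> matches Chris
So 2 of 4 rows are dropped.

SQL:
SELECT a.product, b.name AS customer
FROM orders a
INNER JOIN customers b ON a.customer_id = b.id

Result:
product | customer
--------+---------
Printer | Zoe     
Phone   | Chris   


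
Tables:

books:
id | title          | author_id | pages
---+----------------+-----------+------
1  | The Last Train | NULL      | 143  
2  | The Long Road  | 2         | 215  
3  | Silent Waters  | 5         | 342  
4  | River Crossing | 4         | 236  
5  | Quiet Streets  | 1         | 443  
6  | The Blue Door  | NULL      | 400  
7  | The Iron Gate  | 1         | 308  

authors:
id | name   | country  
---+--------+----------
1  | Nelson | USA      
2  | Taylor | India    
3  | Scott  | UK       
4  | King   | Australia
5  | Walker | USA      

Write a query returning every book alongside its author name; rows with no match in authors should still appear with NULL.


LEFT JOIN keeps every row from books (the left table); where author_id has no match in authors, the author columns become NULL. Walk through each book:
  - book 1 (The Last Train): author_id=NULL, no match -> kept with NULL
  - book 2 (The Long Road): author_id=2 -> matches Taylor
  - book 3 (Silent Waters): author_id=5 -> matches Walker
  - book 4 (River Crossing): author_id=4 -> matches King
  - book 5 (Quiet Streets): author_id=1 -> matches Nelson
  - book 6 (The Blue Door): author_id=NULL, no match -> kept with NULL
  - book 7 (The Iron Gate): author_id=1 -> matches Nelson
All 7 rows appear; 2 have NULL author.

SQL:
SELECT a.title, b.name AS author
FROM books a
LEFT JOIN authors b ON a.author_id = b.id

Result:
title          | author
---------------+-------
The Last Train | NULL  
The Long Road  | Taylor
Silent Waters  | Walker
River Crossing | King  
Quiet Streets  | Nelson
The Blue Door  | NULL  
The Iron Gate  | Nelson


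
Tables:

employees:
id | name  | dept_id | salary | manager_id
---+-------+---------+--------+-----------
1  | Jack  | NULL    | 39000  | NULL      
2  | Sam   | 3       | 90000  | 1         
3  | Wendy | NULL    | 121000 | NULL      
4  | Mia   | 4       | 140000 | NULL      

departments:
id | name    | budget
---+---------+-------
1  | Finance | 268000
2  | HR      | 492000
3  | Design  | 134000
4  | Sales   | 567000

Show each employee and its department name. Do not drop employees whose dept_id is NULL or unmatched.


LEFT JOIN keeps every row from employees (the left table); where dept_id has no match in departments, the department columns become NULL. Walk through each employee:
  - employee 1 (Jack): dept_id=NULL, no match -> kept with NULL
  - employee 2 (Sam): dept_id=3 -> matches Design
  - employee 3 (Wendy): dept_id=NULL, no match -> kept with NULL
  - employee 4 (Mia): dept_id=4 -> matches Sales
All 4 rows appear; 2 have NULL department.

SQL:
SELECT a.name, b.name AS department
FROM employees a
LEFT JOIN departments b ON a.dept_id = b.id

Result:
name  | department
------+-----------
Jack  | NULL      
Sam   | Design    
Wendy | NULL      
Mia   | Sales     


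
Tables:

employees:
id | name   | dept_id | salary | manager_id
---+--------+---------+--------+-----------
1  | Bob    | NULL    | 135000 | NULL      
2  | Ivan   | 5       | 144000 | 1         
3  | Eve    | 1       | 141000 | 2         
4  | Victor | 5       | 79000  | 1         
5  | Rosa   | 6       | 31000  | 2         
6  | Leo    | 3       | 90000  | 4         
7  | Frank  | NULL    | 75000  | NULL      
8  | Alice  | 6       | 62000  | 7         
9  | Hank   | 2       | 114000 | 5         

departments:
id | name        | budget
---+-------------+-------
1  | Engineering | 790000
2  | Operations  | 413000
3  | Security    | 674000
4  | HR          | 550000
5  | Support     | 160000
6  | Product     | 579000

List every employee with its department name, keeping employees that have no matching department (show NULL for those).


LEFT JOIN keeps every row from employees (the left table); where dept_id has no match in departments, the department columns become NULL. Walk through each employee:
  - employee 1 (Bob): dept_id=NULL, no match -> kept with NULL
  - employee 2 (Ivan): dept_id=5 -> matches Support
  - employee 3 (Eve): dept_id=1 -> matches Engineering
  - employee 4 (Victor): dept_id=5 -> matches Support
  - employee 5 (Rosa): dept_id=6 -> matches Product
  - employee 6 (Leo): dept_id=3 -> matches Security
  - employee 7 (Frank): dept_id=NULL, no match -> kept with NULL
  - employee 8 (Alice): dept_id=6 -> matches Product
  - employee 9 (Hank): dept_id=2 -> matches Operations
All 9 rows appear; 2 have NULL department.

SQL:
SELECT a.name, b.name AS department
FROM employees a
LEFT JOIN departments b ON a.dept_id = b.id

Result:
name   | department 
-------+------------
Bob    | NULL       
Ivan   | Support    
Eve    | Engineering
Victor | Support    
Rosa   | Product    
Leo    | Security   
Frank  | NULL       
Alice  | Product    
Hank   | Operations 


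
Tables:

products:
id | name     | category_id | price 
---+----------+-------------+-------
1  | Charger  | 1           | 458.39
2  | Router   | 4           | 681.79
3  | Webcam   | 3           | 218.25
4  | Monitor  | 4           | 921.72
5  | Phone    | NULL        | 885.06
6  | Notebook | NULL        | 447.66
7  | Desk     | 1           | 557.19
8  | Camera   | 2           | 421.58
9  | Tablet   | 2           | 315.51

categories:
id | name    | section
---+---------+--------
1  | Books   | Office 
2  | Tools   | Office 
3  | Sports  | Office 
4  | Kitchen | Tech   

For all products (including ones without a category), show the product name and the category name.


LEFT JOIN keeps every row from products (the left table); where category_id has no match in categories, the category columns become NULL. Walk through each product:
  - product 1 (Charger): category_id=1 -> matches Books
  - product 2 (Router): category_id=4 -> matches Kitchen
  - product 3 (Webcam): category_id=3 -> matches Sports
  - product 4 (Monitor): category_id=4 -> matches Kitchen
  - product 5 (Phone): category_id=NULL, no match -> kept with NULL
  - product 6 (Notebook): category_id=NULL, no match -> kept with NULL
  - product 7 (Desk): category_id=1 -> matches Books
  - product 8 (Camera): category_id=2 -> matches Tools
  - product 9 (Tablet): category_id=2 -> matches Tools
All 9 rows appear; 2 have NULL category.

SQL:
SELECT a.name, b.name AS category
FROM products a
LEFT JOIN categories b ON a.category_id = b.id

Result:
name     | category
---------+---------
Charger  | Books   
Router   | Kitchen 
Webcam   | Sports  
Monitor  | Kitchen 
Phone    | NULL    
Notebook | NULL    
Desk     | Books   
Camera   | Tools   
Tablet   | Tools   


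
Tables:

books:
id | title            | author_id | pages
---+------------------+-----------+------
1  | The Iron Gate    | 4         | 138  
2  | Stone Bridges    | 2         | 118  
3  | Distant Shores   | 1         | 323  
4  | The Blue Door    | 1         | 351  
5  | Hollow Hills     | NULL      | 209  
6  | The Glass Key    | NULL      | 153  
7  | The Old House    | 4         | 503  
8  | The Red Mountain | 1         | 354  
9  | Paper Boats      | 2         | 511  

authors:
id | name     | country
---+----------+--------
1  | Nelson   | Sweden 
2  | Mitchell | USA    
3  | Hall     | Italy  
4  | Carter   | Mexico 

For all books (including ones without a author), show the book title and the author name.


LEFT JOIN keeps every row from books (the left table); where author_id has no match in authors, the author columns become NULL. Walk through each book:
  - book 1 (The Iron Gate): author_id=4 -> matches Carter
  - book 2 (Stone Bridges): author_id=2 -> matches Mitchell
  - book 3 (Distant Shores): author_id=1 -> matches Nelson
  - book 4 (The Blue Door): author_id=1 -> matches Nelson
  - book 5 (Hollow Hills): author_id=NULL, no match -> kept with NULL
  - book 6 (The Glass Key): author_id=NULL, no match -> kept with NULL
  - book 7 (The Old House): author_id=4 -> matches Carter
  - book 8 (The Red Mountain): author_id=1 -> matches Nelson
  - book 9 (Paper Boats): author_id=2 -> matches Mitchell
All 9 rows appear; 2 have NULL author.

SQL:
SELECT a.title, b.name AS author
FROM books a
LEFT JOIN authors b ON a.author_id = b.id

Result:
title            | author  
-----------------+---------
The Iron Gate    | Carter  
Stone Bridges    | Mitchell
Distant Shores   | Nelson  
The Blue Door    | Nelson  
Hollow Hills     | NULL    
The Glass Key    | NULL    
The Old House    | Carter  
The Red Mountain | Nelson  
Paper Boats      | Mitchell


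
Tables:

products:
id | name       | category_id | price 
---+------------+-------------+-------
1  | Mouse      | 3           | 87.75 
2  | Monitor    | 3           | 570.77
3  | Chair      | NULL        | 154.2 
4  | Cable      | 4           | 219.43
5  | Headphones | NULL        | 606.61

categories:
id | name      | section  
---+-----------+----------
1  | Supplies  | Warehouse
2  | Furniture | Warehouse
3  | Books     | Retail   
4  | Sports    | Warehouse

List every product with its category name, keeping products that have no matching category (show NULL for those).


LEFT JOIN keeps every row from products (the left table); where category_id has no match in categories, the category columns become NULL. Walk through each product:
  - product 1 (Mouse): category_id=3 -> matches Books
  - product 2 (Monitor): category_id=3 -> matches Books
  - product 3 (Chair): category_id=NULL, no match -> kept with NULL
  - product 4 (Cable): category_id=4 -> matches Sports
  - product 5 (Headphones): category_id=NULL, no match -> kept with NULL
All 5 rows appear; 2 have NULL category.

SQL:
SELECT a.name, b.name AS category
FROM products a
LEFT JOIN categories b ON a.category_id = b.id

Result:
name       | category
-----------+---------
Mouse      | Books   
Monitor    | Books   
Chair      | NULL    
Cable      | Sports  
Headphones | NULL    


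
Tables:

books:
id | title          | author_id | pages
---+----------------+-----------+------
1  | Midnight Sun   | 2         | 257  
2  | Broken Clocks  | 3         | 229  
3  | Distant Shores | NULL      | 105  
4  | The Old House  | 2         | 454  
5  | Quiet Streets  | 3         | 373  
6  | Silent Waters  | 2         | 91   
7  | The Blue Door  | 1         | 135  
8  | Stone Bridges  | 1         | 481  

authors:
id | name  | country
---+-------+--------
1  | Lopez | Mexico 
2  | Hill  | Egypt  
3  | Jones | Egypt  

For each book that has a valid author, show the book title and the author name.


INNER JOIN keeps only books rows whose author_id matches an id in authors. Walk through each book:
  - book 1 (Midnight Sun): author_id=2 -> matches Hill
  - book 2 (Broken Clocks): author_id=3 -> matches Jones
  - book 3 (Distant Shores): author_id=NULL, no match -> dropped
  - book 4 (The Old House): author_id=2 -> matches Hill
  - book 5 (Quiet Streets): author_id=3 -> matches Jones
  - book 6 (Silent Waters): author_id=2 -> matches Hill
  - book 7 (The Blue Door): author_id=1 -> matches Lopez
  - book 8 (Stone Bridges): author_id=1 -> matches Lopez
So 1 of 8 rows is dropped.

SQL:
SELECT a.title, b.name AS author
FROM books a
INNER JOIN authors b ON a.author_id = b.id

Result:
title         | author
--------------+-------
Midnight Sun  | Hill  
Broken Clocks | Jones 
The Old House | Hill  
Quiet Streets | Jones 
Silent Waters | Hill  
The Blue Door | Lopez 
Stone Bridges | Lopez 


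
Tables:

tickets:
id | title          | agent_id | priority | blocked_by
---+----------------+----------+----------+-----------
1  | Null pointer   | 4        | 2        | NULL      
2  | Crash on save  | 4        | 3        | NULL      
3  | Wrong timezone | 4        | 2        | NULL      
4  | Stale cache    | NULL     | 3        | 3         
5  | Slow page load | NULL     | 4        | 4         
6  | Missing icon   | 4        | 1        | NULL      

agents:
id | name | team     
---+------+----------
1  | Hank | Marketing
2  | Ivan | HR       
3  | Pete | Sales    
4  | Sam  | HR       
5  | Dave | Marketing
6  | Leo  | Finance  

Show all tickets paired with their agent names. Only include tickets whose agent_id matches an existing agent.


INNER JOIN keeps only tickets rows whose agent_id matches an id in agents. Walk through each ticket:
  - ticket 1 (Null pointer): agent_id=4 -> matches Sam
  - ticket 2 (Crash on save): agent_id=4 -> matches Sam
  - ticket 3 (Wrong timezone): agent_id=4 -> matches Sam
  - ticket 4 (Stale cache): agent_id=NULL, no match -> dropped
  - ticket 5 (Slow page load): agent_id=NULL, no match -> dropped
  - ticket 6 (Missing icon): agent_id=4 -> matches Sam
So 2 of 6 rows are dropped.

SQL:
SELECT a.title, b.name AS agent
FROM tickets a
INNER JOIN agents b ON a.agent_id = b.id

Result:
title          | agent
---------------+------
Null pointer   | Sam  
Crash on save  | Sam  
Wrong timezone | Sam  
Missing icon   | Sam  


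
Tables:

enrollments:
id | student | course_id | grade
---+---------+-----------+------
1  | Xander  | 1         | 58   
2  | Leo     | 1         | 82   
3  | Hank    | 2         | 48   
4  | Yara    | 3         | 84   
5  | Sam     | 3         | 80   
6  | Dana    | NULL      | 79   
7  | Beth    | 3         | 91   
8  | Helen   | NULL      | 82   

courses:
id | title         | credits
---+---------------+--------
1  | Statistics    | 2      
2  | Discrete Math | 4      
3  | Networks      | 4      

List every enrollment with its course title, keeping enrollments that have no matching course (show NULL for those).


LEFT JOIN keeps every row from enrollments (the left table); where course_id has no match in courses, the course columns become NULL. Walk through each enrollment:
  - enrollment 1 (Xander): course_id=1 -> matches Statistics
  - enrollment 2 (Leo): course_id=1 -> matches Statistics
  - enrollment 3 (Hank): course_id=2 -> matches Discrete Math
  - enrollment 4 (Yara): course_id=3 -> matches Networks
  - enrollment 5 (Sam): course_id=3 -> matches Networks
  - enrollment 6 (Dana): course_id=NULL, no match -> kept with NULL
  - enrollment 7 (Beth): course_id=3 -> matches Networks
  - enrollment 8 (Helen): course_id=NULL, no match -> kept with NULL
All 8 rows appear; 2 have NULL course.

SQL:
SELECT a.student, b.title AS course
FROM enrollments a
LEFT JOIN courses b ON a.course_id = b.id

Result:
student | course       
--------+--------------
Xander  | Statistics   
Leo     | Statistics   
Hank    | Discrete Math
Yara    | Networks     
Sam     | Networks     
Dana    | NULL         
Beth    | Networks     
Helen   | NULL         


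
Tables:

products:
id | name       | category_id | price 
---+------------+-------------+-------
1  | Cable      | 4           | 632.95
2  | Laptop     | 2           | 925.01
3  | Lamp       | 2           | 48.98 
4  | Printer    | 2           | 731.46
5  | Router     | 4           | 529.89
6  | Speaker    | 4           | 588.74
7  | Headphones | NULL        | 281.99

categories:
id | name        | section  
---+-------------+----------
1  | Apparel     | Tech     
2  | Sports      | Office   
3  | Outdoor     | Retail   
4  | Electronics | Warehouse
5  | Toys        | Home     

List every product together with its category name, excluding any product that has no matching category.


INNER JOIN keeps only products rows whose category_id matches an id in categories. Walk through each product:
  - product 1 (Cable): category_id=4 -> matches Electronics
  - product 2 (Laptop): category_id=2 -> matches Sports
  - product 3 (Lamp): category_id=2 -> matches Sports
  - product 4 (Printer): category_id=2 -> matches Sports
  - product 5 (Router): category_id=4 -> matches Electronics
  - product 6 (Speaker): category_id=4 -> matches Electronics
  - product 7 (Headphones): category_id=NULL, no match -> dropped
So 1 of 7 rows is dropped.

SQL:
SELECT a.name, b.name AS category
FROM products a
INNER JOIN categories b ON a.category_id = b.id

Result:
name    | category   
--------+------------
Cable   | Electronics
Laptop  | Sports     
Lamp    | Sports     
Printer | Sports     
Router  | Electronics
Speaker | Electronics


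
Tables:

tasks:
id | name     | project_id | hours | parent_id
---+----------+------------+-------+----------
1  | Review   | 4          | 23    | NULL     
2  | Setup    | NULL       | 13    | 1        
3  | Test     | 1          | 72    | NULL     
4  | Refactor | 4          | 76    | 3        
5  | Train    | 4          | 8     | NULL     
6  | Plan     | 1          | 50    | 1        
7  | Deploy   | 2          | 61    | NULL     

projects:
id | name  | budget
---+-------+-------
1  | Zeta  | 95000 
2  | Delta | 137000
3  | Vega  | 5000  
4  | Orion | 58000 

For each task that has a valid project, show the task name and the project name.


INNER JOIN keeps only tasks rows whose project_id matches an id in projects. Walk through each task:
  - task 1 (Review): project_id=4 -> matches Orion
  - task 2 (Setup): project_id=NULL, no match -> dropped
  - task 3 (Test): project_id=1 -> matches Zeta
  - task 4 (Refactor): project_id=4 -> matches Orion
  - task 5 (Train): project_id=4 -> matches Orion
  - task 6 (Plan): project_id=1 -> matches Zeta
  - task 7 (Deploy): project_id=2 -> matches Delta
So 1 of 7 rows is dropped.

SQL:
SELECT a.name, b.name AS project
FROM tasks a
INNER JOIN projects b ON a.project_id = b.id

Result:
name     | project
---------+--------
Review   | Orion  
Test     | Zeta   
Refactor | Orion  
Train    | Orion  
Plan     | Zeta   
Deploy   | Delta  


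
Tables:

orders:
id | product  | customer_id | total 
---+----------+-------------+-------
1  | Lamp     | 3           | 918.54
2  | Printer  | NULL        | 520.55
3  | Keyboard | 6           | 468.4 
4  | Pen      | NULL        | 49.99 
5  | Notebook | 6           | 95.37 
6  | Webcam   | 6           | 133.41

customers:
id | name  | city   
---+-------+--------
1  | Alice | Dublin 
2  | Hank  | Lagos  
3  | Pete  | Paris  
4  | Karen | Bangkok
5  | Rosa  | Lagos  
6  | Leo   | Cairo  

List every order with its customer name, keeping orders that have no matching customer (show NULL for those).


LEFT JOIN keeps every row from orders (the left table); where customer_id has no match in customers, the customer columns become NULL. Walk through each order:
  - order 1 (Lamp): customer_id=3 -> matches Pete
  - order 2 (Printer): customer_id=NULL, no match -> kept with NULL
  - order 3 (Keyboard): customer_id=6 -> matches Leo
  - order 4 (Pen): customer_id=NULL, no match -> kept with NULL
  - order 5 (Notebook): customer_id=6 -> matches Leo
  - order 6 (Webcam): customer_id=6 -> matches Leo
All 6 rows appear; 2 have NULL customer.

SQL:
SELECT a.product, b.name AS customer
FROM orders a
LEFT JOIN customers b ON a.customer_id = b.id

Result:
product  | customer
---------+---------
Lamp     | Pete    
Printer  | NULL    
Keyboard | Leo     
Pen      | NULL    
Notebook | Leo     
Webcam   | Leo     


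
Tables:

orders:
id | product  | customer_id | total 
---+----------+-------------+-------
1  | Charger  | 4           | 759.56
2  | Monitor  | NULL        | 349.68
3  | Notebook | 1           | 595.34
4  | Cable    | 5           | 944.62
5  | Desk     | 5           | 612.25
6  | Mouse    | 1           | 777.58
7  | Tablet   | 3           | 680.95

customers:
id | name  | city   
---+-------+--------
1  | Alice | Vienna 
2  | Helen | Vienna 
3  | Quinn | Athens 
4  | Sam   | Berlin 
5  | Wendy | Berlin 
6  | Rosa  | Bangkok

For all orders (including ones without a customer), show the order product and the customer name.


LEFT JOIN keeps every row from orders (the left table); where customer_id has no match in customers, the customer columns become NULL. Walk through each order:
  - order 1 (Charger): customer_id=4 -> matches Sam
  - order 2 (Monitor): customer_id=NULL, no match -> kept with NULL
  - order 3 (Notebook): customer_id=1 -> matches Alice
  - order 4 (Cable): customer_id=5 -> matches Wendy
  - order 5 (Desk): customer_id=5 -> matches Wendy
  - order 6 (Mouse): customer_id=1 -> matches Alice
  - order 7 (Tablet): customer_id=3 -> matches Quinn
All 7 rows appear; 1 has NULL customer.

SQL:
SELECT a.product, b.name AS customer
FROM orders a
LEFT JOIN customers b ON a.customer_id = b.id

Result:
product  | customer
---------+---------
Charger  | Sam     
Monitor  | NULL    
Notebook | Alice   
Cable    | Wendy   
Desk     | Wendy   
Mouse    | Alice   
Tablet   | Quinn   


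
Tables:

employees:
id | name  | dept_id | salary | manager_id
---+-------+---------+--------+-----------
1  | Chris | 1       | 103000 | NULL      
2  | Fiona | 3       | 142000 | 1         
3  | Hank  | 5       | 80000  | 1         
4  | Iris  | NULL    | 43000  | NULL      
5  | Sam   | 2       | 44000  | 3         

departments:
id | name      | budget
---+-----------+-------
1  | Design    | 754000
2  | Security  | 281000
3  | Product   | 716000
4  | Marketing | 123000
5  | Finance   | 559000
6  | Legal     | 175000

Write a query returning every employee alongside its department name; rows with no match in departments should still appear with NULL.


LEFT JOIN keeps every row from employees (the left table); where dept_id has no match in departments, the department columns become NULL. Walk through each employee:
  - employee 1 (Chris): dept_id=1 -> matches Design
  - employee 2 (Fiona): dept_id=3 -> matches Product
  - employee 3 (Hank): dept_id=5 -> matches Finance
  - employee 4 (Iris): dept_id=NULL, no match -> kept with NULL
  - employee 5 (Sam): dept_id=2 -> matches Security
All 5 rows appear; 1 has NULL department.

SQL:
SELECT a.name, b.name AS department
FROM employees a
LEFT JOIN departments b ON a.dept_id = b.id

Result:
name  | department
------+-----------
Chris | Design    
Fiona | Product   
Hank  | Finance   
Iris  | NULL      
Sam   | Security  


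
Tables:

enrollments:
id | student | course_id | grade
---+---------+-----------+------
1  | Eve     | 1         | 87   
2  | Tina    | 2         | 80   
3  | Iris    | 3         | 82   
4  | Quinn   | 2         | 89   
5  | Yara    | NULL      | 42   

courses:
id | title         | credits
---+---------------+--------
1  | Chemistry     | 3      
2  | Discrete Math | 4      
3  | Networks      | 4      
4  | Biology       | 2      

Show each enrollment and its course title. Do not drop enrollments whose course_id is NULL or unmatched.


LEFT JOIN keeps every row from enrollments (the left table); where course_id has no match in courses, the course columns become NULL. Walk through each enrollment:
  - enrollment 1 (Eve): course_id=1 -> matches Chemistry
  - enrollment 2 (Tina): course_id=2 -> matches Discrete Math
  - enrollment 3 (Iris): course_id=3 -> matches Networks
  - enrollment 4 (Quinn): course_id=2 -> matches Discrete Math
  - enrollment 5 (Yara): course_id=NULL, no match -> kept with NULL
All 5 rows appear; 1 has NULL course.

SQL:
SELECT a.student, b.title AS course
FROM enrollments a
LEFT JOIN courses b ON a.course_id = b.id

Result:
student | course       
--------+--------------
Eve     | Chemistry    
Tina    | Discrete Math
Iris    | Networks     
Quinn   | Discrete Math
Yara    | NULL         


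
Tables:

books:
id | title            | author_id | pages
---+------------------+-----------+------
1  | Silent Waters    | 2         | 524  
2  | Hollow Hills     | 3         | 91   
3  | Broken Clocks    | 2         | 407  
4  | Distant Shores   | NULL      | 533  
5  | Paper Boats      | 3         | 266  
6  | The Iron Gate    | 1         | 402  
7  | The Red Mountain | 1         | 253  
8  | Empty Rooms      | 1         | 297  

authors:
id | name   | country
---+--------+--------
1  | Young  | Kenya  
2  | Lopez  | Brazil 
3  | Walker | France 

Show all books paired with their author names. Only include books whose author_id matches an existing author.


INNER JOIN keeps only books rows whose author_id matches an id in authors. Walk through each book:
  - book 1 (Silent Waters): author_id=2 -> matches Lopez
  - book 2 (Hollow Hills): author_id=3 -> matches Walker
  - book 3 (Broken Clocks): author_id=2 -> matches Lopez
  - book 4 (Distant Shores): author_id=NULL, no match -> dropped
  - book 5 (Paper Boats): author_id=3 -> matches Walker
  - book 6 (The Iron Gate): author_id=1 -> matches Young
  - book 7 (The Red Mountain): author_id=1 -> matches Young
  - book 8 (Empty Rooms): author_id=1 -> matches Young
So 1 of 8 rows is dropped.

SQL:
SELECT a.title, b.name AS author
FROM books a
INNER JOIN authors b ON a.author_id = b.id

Result:
title            | author
-----------------+-------
Silent Waters    | Lopez 
Hollow Hills     | Walker
Broken Clocks    | Lopez 
Paper Boats      | Walker
The Iron Gate    | Young 
The Red Mountain | Young 
Empty Rooms      | Young 


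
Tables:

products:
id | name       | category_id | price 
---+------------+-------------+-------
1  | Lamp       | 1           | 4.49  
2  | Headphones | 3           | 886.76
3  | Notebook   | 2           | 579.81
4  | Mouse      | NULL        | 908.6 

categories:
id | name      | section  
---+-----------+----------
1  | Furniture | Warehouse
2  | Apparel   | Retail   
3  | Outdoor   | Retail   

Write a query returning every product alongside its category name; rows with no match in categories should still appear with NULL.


LEFT JOIN keeps every row from products (the left table); where category_id has no match in categories, the category columns become NULL. Walk through each product:
  - product 1 (Lamp): category_id=1 -> matches Furniture
  - product 2 (Headphones): category_id=3 -> matches Outdoor
  - product 3 (Notebook): category_id=2 -> matches Apparel
  - product 4 (Mouse): category_id=NULL, no match -> kept with NULL
All 4 rows appear; 1 has NULL category.

SQL:
SELECT a.name, b.name AS category
FROM products a
LEFT JOIN categories b ON a.category_id = b.id

Result:
name       | category 
-----------+----------
Lamp       | Furniture
Headphones | Outdoor  
Notebook   | Apparel  
Mouse      | NULL     


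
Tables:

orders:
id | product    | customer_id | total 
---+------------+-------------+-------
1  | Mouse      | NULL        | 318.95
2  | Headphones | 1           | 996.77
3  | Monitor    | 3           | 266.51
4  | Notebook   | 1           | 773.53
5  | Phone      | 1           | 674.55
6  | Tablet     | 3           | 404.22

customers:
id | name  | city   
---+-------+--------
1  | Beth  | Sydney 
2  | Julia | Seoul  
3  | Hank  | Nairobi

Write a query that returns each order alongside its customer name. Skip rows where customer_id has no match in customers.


INNER JOIN keeps only orders rows whose customer_id matches an id in customers. Walk through each order:
  - order 1 (Mouse): customer_id=NULL, no match -> dropped
  - order 2 (Headphones): customer_id=1 -> matches Beth
  - order 3 (Monitor): customer_id=3 -> matches Hank
  - order 4 (Notebook): customer_id=1 -> matches Beth
  - order 5 (Phone): customer_id=1 -> matches Beth
  - order 6 (Tablet): customer_id=3 -> matches Hank
So 1 of 6 rows is dropped.

SQL:
SELECT a.product, b.name AS customer
FROM orders a
INNER JOIN customers b ON a.customer_id = b.id

Result:
product    | customer
-----------+---------
Headphones | Beth    
Monitor    | Hank    
Notebook   | Beth    
Phone      | Beth    
Tablet     | Hank    


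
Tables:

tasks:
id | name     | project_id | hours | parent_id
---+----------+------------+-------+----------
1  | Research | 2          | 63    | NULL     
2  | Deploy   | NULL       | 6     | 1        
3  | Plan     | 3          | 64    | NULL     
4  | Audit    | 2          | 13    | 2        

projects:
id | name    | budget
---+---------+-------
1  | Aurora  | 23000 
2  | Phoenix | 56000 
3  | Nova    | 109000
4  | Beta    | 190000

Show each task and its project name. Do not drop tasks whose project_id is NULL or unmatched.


LEFT JOIN keeps every row from tasks (the left table); where project_id has no match in projects, the project columns become NULL. Walk through each task:
  - task 1 (Research): project_id=2 -> matches Phoenix
  - task 2 (Deploy): project_id=NULL, no match -> kept with NULL
  - task 3 (Plan): project_id=3 -> matches Nova
  - task 4 (Audit): project_id=2 -> matches Phoenix
All 4 rows appear; 1 has NULL project.

SQL:
SELECT a.name, b.name AS project
FROM tasks a
LEFT JOIN projects b ON a.project_id = b.id

Result:
name     | project
---------+--------
Research | Phoenix
Deploy   | NULL   
Plan     | Nova   
Audit    | Phoenix


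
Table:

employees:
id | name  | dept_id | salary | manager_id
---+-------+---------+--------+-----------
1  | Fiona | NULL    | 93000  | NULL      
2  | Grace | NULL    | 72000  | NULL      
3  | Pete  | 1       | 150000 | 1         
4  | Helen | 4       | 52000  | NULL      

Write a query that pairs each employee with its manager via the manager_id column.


This is a self-join: employees is joined to a second copy of itself, matching each row's manager_id to another row's id. Use LEFT JOIN so rows with manager_id=NULL are kept.
  - employee 1 (Fiona): manager_id=NULL -> NULL
  - employee 2 (Grace): manager_id=NULL -> NULL
  - employee 3 (Pete): manager_id=1 -> Fiona
  - employee 4 (Helen): manager_id=NULL -> NULL

SQL:
SELECT a.name AS item, b.name AS manager
FROM employees a
LEFT JOIN employees b ON a.manager_id = b.id

Result:
item  | manager
------+--------
Fiona | NULL   
Grace | NULL   
Pete  | Fiona  
Helen | NULL   


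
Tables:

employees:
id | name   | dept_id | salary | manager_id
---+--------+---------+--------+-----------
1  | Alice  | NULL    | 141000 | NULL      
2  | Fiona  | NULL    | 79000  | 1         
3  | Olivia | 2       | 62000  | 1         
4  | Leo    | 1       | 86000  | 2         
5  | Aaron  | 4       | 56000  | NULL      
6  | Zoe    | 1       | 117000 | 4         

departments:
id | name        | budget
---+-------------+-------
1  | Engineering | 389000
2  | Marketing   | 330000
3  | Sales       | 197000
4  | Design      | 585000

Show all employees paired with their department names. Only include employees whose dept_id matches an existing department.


INNER JOIN keeps only employees rows whose dept_id matches an id in departments. Walk through each employee:
  - employee 1 (Alice): dept_id=NULL, no match -> dropped
  - employee 2 (Fiona): dept_id=NULL, no match -> dropped
  - employee 3 (Olivia): dept_id=2 -> matches Marketing
  - employee 4 (Leo): dept_id=1 -> matches Engineering
  - employee 5 (Aaron): dept_id=4 -> matches Design
  - employee 6 (Zoe): dept_id=1 -> matches Engineering
So 2 of 6 rows are dropped.

SQL:
SELECT a.name, b.name AS department
FROM employees a
INNER JOIN departments b ON a.dept_id = b.id

Result:
name   | department 
-------+------------
Olivia | Marketing  
Leo    | Engineering
Aaron  | Design     
Zoe    | Engineering


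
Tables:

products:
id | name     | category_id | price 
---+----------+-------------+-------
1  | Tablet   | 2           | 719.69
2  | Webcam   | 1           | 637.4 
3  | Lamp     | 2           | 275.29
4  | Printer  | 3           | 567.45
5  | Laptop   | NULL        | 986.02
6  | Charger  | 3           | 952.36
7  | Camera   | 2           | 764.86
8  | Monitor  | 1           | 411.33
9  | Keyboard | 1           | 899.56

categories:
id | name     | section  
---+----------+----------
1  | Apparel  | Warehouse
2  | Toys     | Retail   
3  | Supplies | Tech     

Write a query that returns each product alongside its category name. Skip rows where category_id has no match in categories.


INNER JOIN keeps only products rows whose category_id matches an id in categories. Walk through each product:
  - product 1 (Tablet): category_id=2 -> matches Toys
  - product 2 (Webcam): category_id=1 -> matches Apparel
  - product 3 (Lamp): category_id=2 -> matches Toys
  - product 4 (Printer): category_id=3 -> matches Supplies
  - product 5 (Laptop): category_id=NULL, no match -> dropped
  - product 6 (Charger): category_id=3 -> matches Supplies
  - product 7 (Camera): category_id=2 -> matches Toys
  - product 8 (Monitor): category_id=1 -> matches Apparel
  - product 9 (Keyboard): category_id=1 -> matches Apparel
So 1 of 9 rows is dropped.

SQL:
SELECT a.name, b.name AS category
FROM products a
INNER JOIN categories b ON a.category_id = b.id

Result:
name     | category
---------+---------
Tablet   | Toys    
Webcam   | Apparel 
Lamp     | Toys    
Printer  | Supplies
Charger  | Supplies
Camera   | Toys    
Monitor  | Apparel 
Keyboard | Apparel 


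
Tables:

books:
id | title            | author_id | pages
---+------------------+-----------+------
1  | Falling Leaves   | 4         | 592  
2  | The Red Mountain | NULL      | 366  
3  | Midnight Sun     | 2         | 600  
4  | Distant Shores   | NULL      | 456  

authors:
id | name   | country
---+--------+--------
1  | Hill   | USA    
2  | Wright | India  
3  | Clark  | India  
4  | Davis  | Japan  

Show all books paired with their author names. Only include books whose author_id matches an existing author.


INNER JOIN keeps only books rows whose author_id matches an id in authors. Walk through each book:
  - book 1 (Falling Leaves): author_id=4 -> matches Davis
  - book 2 (The Red Mountain): author_id=NULL, no match -> dropped
  - book 3 (Midnight Sun): author_id=2 -> matches Wright
  - book 4 (Distant Shores): author_id=NULL, no match -> dropped
So 2 of 4 rows are dropped.

SQL:
SELECT a.title, b.name AS author
FROM books a
INNER JOIN authors b ON a.author_id = b.id

Result:
title          | author
---------------+-------
Falling Leaves | Davis 
Midnight Sun   | Wright


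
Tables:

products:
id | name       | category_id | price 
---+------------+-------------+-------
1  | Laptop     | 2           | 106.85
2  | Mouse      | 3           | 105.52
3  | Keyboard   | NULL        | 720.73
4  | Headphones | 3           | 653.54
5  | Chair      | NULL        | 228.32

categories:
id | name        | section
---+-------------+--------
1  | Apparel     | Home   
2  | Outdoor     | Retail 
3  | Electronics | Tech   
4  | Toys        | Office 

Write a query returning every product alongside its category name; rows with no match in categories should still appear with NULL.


LEFT JOIN keeps every row from products (the left table); where category_id has no match in categories, the category columns become NULL. Walk through each product:
  - product 1 (Laptop): category_id=2 -> matches Outdoor
  - product 2 (Mouse): category_id=3 -> matches Electronics
  - product 3 (Keyboard): category_id=NULL, no match -> kept with NULL
  - product 4 (Headphones): category_id=3 -> matches Electronics
  - product 5 (Chair): category_id=NULL, no match -> kept with NULL
All 5 rows appear; 2 have NULL category.

SQL:
SELECT a.name, b.name AS category
FROM products a
LEFT JOIN categories b ON a.category_id = b.id

Result:
name       | category   
-----------+------------
Laptop     | Outdoor    
Mouse      | Electronics
Keyboard   | NULL       
Headphones | Electronics
Chair      | NULL       


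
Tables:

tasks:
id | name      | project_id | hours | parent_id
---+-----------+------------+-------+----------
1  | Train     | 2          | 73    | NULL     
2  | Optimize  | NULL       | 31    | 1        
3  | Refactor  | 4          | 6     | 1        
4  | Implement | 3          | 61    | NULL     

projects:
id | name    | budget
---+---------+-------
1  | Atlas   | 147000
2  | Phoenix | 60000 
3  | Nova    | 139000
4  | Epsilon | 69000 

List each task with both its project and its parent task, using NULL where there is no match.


Two LEFT JOINs from the same base table tasks: one to projects via project_id, one to tasks itself via parent_id. Both are LEFT so every task is preserved.
Match against projects:
  - task 1 (Train): project_id=2 -> matches Phoenix
  - task 2 (Optimize): project_id=NULL, no match -> kept with NULL
  - task 3 (Refactor): project_id=4 -> matches Epsilon
  - task 4 (Implement): project_id=3 -> matches Nova
Match against tasks (self):
  - task 1 (Train): parent_id=NULL -> NULL
  - task 2 (Optimize): parent_id=1 -> Train
  - task 3 (Refactor): parent_id=1 -> Train
  - task 4 (Implement): parent_id=NULL -> NULL

SQL:
SELECT a.name, b.name AS project, c.name AS parent
FROM tasks a
LEFT JOIN projects b ON a.project_id = b.id
LEFT JOIN tasks c ON a.parent_id = c.id

Result:
name      | project | parent
----------+---------+-------
Train     | Phoenix | NULL  
Optimize  | NULL    | Train 
Refactor  | Epsilon | Train 
Implement | Nova    | NULL  


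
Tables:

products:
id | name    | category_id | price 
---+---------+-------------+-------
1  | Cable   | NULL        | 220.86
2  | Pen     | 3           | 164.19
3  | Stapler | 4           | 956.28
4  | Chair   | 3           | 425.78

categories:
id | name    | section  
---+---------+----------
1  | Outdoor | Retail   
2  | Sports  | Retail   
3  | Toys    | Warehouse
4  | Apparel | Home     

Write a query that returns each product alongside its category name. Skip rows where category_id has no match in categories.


INNER JOIN keeps only products rows whose category_id matches an id in categories. Walk through each product:
  - product 1 (Cable): category_id=NULL, no match -> dropped
  - product 2 (Pen): category_id=3 -> matches Toys
  - product 3 (Stapler): category_id=4 -> matches Apparel
  - product 4 (Chair): category_id=3 -> matches Toys
So 1 of 4 rows is dropped.

SQL:
SELECT a.name, b.name AS category
FROM products a
INNER JOIN categories b ON a.category_id = b.id

Result:
name    | category
--------+---------
Pen     | Toys    
Stapler | Apparel 
Chair   | Toys    
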